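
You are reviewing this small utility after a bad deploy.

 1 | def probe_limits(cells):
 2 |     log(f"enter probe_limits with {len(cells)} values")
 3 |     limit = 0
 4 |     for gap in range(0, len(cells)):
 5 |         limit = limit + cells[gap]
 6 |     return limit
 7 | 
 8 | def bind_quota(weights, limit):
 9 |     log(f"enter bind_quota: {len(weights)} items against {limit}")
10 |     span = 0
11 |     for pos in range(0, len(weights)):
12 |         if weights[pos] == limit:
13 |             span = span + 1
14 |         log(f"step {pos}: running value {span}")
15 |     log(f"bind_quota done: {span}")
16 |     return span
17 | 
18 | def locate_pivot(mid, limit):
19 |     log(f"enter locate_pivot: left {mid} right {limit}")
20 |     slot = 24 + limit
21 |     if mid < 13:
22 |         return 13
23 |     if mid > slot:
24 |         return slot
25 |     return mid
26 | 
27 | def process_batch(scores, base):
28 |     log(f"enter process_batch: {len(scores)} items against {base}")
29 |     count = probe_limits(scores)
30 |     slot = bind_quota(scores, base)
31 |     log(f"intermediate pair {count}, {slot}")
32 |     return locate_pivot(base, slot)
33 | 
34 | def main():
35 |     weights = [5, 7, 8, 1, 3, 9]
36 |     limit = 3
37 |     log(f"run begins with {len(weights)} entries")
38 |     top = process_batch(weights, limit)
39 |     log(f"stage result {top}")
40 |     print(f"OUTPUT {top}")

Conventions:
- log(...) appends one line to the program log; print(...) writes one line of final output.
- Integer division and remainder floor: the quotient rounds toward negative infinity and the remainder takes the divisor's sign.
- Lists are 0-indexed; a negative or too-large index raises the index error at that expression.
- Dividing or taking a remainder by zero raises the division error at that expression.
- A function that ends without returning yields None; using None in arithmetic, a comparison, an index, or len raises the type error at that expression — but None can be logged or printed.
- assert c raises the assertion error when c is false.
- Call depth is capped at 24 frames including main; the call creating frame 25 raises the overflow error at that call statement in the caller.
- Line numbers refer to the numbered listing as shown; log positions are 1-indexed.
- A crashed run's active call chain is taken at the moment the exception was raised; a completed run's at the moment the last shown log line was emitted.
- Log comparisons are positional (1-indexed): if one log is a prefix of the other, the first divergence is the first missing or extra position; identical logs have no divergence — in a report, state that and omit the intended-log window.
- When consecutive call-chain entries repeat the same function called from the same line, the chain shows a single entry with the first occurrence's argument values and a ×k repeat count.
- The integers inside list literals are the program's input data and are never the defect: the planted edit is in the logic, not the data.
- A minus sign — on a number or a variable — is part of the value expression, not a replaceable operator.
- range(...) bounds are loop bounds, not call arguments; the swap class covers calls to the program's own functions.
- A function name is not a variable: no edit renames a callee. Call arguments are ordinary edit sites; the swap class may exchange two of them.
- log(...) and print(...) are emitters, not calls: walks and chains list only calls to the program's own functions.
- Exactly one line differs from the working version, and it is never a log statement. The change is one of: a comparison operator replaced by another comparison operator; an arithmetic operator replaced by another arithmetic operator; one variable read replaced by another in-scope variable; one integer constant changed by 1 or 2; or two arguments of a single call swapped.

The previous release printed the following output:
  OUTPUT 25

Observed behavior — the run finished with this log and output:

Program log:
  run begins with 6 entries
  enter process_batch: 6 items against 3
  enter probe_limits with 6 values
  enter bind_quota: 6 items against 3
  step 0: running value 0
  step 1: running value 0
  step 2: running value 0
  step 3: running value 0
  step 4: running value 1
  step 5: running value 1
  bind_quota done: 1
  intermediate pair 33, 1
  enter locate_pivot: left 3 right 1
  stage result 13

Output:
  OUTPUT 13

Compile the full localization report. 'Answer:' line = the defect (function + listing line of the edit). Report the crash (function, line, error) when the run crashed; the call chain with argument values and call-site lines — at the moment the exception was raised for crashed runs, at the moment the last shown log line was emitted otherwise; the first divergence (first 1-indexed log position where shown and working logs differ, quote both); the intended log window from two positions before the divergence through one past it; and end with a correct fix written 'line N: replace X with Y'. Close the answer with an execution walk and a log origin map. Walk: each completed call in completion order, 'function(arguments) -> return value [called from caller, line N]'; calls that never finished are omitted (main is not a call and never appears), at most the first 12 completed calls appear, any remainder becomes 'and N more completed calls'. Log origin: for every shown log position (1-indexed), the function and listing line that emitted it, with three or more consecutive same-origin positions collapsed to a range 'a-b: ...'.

Answer: the defect is in process_batch at line 32.
Core observation: Position 13 is the first bad log line: 'enter locate_pivot: left 3 right 1' should read 'enter locate_pivot: left 33 right 1'.
Call chain: main.
First divergence: at position 13 the run shows 'enter locate_pivot: left 3 right 1' where the working version logs 'enter locate_pivot: left 33 right 1'.
Intended log window:
  11: bind_quota done: 1
  12: intermediate pair 33, 1
  13: enter locate_pivot: left 33 right 1
  14: stage result 25
Execution walk:
  probe_limits([5, 7, 8, 1, 3, 9]) -> 33  [called from process_batch, line 29]
  bind_quota([5, 7, 8, 1, 3, 9], 3) -> 1  [called from process_batch, line 30]
  locate_pivot(3, 1) -> 13  [called from process_batch, line 32]
  process_batch([5, 7, 8, 1, 3, 9], 3) -> 13  [called from main, line 38]
Log origins:
  1: emitted by main (line 37)
  2: emitted by process_batch (line 28)
  3: emitted by probe_limits (line 2)
  4: emitted by bind_quota (line 9)
  5-10: emitted by bind_quota (line 14)
  11: emitted by bind_quota (line 15)
  12: emitted by process_batch (line 31)
  13: emitted by locate_pivot (line 19)
  14: emitted by main (line 39)
A correct fix: line 32: replace `base` with `count`.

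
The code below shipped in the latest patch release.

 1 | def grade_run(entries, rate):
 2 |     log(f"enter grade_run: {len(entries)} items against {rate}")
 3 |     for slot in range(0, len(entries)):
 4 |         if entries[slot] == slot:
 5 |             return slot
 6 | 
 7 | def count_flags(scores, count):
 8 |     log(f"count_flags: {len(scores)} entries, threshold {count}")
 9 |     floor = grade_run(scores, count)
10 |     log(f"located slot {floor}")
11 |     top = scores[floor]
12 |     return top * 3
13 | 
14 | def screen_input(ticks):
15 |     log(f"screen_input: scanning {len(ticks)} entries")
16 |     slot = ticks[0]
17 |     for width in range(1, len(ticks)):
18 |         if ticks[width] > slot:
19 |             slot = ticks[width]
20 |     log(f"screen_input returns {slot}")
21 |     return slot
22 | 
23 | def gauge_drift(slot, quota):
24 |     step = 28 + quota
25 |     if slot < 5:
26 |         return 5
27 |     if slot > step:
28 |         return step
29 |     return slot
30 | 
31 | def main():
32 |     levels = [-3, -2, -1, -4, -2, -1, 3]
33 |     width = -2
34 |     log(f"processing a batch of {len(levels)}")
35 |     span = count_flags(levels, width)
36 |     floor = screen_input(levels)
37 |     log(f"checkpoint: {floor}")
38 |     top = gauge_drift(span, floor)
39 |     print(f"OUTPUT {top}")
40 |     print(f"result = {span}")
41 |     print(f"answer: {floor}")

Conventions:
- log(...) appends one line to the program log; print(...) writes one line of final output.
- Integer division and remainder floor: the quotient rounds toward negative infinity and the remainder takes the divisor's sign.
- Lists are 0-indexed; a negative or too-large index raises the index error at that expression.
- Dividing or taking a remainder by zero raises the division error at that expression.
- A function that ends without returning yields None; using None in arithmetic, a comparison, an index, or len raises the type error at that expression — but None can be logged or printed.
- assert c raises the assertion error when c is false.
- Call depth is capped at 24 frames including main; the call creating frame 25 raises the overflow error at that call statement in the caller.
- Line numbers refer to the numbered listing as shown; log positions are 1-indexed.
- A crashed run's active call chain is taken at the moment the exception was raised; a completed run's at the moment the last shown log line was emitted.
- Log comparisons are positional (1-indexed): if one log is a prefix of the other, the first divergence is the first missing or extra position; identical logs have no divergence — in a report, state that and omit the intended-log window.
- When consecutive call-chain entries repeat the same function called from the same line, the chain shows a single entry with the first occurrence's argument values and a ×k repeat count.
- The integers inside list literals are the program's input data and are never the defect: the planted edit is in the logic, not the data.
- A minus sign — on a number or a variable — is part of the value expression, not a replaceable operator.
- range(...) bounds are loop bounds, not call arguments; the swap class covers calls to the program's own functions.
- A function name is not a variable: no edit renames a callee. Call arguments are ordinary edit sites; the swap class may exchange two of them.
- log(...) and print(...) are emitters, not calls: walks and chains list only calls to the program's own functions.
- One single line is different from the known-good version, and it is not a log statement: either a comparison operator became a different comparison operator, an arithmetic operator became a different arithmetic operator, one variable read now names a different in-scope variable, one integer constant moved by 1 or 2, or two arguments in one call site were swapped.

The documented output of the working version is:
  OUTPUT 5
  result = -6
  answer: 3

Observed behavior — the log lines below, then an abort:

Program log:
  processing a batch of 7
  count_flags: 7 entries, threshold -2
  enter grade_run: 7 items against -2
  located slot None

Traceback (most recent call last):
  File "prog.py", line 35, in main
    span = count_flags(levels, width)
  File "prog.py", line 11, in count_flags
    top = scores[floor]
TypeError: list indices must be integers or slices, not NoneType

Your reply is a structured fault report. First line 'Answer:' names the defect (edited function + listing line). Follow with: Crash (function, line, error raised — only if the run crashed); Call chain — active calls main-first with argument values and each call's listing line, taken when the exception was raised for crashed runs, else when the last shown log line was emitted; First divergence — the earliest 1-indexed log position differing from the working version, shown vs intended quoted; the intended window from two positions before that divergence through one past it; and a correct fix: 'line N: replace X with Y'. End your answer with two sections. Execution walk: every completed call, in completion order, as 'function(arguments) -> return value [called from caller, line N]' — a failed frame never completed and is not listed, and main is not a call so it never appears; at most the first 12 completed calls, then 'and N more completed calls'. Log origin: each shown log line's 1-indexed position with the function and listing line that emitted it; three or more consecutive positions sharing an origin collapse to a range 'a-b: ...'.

Answer: the defect is in grade_run at line 4.
The tell: Everything matches until log position 4, which reads 'located slot None' in place of 'located slot 1'.
Crash: count_flags, line 11, TypeError.
Call chain: main -> count_flags([-3, -2, -1, -4, -2, -1, 3], -2) (called at line 35).
First divergence: position 4 — the shown line 'located slot None' should read 'located slot 1'.
Intended log window:
  2: count_flags: 7 entries, threshold -2
  3: enter grade_run: 7 items against -2
  4: located slot 1
  5: screen_input: scanning 7 entries
Execution walk:
  grade_run([-3, -2, -1, -4, -2, -1, 3], -2) -> None  [called from count_flags, line 9]
Log line origins:
  1: emitted by main (line 34)
  2: emitted by count_flags (line 8)
  3: emitted by grade_run (line 2)
  4: emitted by count_flags (line 10)
A correct fix: line 4: replace `entries[slot] == slot` with `entries[slot] == rate`.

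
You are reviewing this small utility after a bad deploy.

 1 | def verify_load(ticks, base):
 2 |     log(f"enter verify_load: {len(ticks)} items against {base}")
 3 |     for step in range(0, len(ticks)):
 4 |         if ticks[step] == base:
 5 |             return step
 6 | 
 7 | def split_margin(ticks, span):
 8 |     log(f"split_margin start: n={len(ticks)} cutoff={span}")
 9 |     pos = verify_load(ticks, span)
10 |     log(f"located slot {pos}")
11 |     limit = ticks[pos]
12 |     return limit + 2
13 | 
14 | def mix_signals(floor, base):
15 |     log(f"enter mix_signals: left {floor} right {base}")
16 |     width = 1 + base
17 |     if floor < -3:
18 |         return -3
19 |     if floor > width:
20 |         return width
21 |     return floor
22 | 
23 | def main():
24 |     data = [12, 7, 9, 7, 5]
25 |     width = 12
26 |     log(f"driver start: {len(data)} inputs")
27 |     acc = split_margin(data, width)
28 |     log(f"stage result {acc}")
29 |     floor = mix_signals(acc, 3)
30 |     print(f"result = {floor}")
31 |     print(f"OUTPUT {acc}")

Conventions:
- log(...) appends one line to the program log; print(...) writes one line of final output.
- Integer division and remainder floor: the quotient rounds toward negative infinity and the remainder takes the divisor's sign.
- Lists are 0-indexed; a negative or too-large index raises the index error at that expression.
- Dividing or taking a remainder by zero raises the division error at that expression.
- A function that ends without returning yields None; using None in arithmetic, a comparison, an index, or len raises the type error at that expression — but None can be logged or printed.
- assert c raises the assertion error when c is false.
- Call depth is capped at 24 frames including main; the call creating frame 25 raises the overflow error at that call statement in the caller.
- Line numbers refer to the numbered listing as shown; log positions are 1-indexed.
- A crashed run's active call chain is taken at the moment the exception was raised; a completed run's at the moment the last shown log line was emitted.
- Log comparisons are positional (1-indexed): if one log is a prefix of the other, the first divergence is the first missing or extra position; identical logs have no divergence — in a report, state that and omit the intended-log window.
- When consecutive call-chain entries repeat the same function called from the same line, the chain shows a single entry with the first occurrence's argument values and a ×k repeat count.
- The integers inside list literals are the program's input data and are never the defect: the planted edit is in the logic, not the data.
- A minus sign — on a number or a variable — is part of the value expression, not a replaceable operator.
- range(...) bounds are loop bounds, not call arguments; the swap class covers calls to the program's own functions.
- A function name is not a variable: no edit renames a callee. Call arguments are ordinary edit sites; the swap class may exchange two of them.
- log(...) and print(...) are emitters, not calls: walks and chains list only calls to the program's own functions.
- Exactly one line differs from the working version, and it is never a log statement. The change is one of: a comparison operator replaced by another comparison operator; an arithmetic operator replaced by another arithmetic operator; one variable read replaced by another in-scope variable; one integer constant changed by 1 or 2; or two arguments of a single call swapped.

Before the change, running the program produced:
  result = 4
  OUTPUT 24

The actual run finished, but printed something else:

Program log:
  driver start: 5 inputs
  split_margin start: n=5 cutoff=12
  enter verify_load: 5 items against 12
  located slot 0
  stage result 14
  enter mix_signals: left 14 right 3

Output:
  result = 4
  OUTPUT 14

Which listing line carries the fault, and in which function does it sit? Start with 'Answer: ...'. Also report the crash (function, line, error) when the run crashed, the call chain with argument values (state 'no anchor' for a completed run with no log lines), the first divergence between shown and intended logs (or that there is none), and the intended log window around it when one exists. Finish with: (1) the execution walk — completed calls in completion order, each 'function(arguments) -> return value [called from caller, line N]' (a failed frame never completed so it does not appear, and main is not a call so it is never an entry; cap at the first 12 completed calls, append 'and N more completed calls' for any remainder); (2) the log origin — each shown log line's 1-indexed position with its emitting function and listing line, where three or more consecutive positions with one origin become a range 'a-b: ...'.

Answer: the defect is in split_margin at line 12.
Core observation: Log line 5 is where behavior first shows: 'stage result 14' appears instead of 'stage result 24'.
Call chain: main -> mix_signals(14, 3) (called at line 29).
First divergence: position 5 — the shown line 'stage result 14' should read 'stage result 24'.
Intended log window:
  3: enter verify_load: 5 items against 12
  4: located slot 0
  5: stage result 24
  6: enter mix_signals: left 24 right 3
Execution walk:
  verify_load([12, 7, 9, 7, 5], 12) -> 0  [called from split_margin, line 9]
  split_margin([12, 7, 9, 7, 5], 12) -> 14  [called from main, line 27]
  mix_signals(14, 3) -> 4  [called from main, line 29]
Origin of each log line:
  1: from main, line 26
  2: from split_margin, line 8
  3: from verify_load, line 2
  4: from split_margin, line 10
  5: from main, line 28
  6: from mix_signals, line 15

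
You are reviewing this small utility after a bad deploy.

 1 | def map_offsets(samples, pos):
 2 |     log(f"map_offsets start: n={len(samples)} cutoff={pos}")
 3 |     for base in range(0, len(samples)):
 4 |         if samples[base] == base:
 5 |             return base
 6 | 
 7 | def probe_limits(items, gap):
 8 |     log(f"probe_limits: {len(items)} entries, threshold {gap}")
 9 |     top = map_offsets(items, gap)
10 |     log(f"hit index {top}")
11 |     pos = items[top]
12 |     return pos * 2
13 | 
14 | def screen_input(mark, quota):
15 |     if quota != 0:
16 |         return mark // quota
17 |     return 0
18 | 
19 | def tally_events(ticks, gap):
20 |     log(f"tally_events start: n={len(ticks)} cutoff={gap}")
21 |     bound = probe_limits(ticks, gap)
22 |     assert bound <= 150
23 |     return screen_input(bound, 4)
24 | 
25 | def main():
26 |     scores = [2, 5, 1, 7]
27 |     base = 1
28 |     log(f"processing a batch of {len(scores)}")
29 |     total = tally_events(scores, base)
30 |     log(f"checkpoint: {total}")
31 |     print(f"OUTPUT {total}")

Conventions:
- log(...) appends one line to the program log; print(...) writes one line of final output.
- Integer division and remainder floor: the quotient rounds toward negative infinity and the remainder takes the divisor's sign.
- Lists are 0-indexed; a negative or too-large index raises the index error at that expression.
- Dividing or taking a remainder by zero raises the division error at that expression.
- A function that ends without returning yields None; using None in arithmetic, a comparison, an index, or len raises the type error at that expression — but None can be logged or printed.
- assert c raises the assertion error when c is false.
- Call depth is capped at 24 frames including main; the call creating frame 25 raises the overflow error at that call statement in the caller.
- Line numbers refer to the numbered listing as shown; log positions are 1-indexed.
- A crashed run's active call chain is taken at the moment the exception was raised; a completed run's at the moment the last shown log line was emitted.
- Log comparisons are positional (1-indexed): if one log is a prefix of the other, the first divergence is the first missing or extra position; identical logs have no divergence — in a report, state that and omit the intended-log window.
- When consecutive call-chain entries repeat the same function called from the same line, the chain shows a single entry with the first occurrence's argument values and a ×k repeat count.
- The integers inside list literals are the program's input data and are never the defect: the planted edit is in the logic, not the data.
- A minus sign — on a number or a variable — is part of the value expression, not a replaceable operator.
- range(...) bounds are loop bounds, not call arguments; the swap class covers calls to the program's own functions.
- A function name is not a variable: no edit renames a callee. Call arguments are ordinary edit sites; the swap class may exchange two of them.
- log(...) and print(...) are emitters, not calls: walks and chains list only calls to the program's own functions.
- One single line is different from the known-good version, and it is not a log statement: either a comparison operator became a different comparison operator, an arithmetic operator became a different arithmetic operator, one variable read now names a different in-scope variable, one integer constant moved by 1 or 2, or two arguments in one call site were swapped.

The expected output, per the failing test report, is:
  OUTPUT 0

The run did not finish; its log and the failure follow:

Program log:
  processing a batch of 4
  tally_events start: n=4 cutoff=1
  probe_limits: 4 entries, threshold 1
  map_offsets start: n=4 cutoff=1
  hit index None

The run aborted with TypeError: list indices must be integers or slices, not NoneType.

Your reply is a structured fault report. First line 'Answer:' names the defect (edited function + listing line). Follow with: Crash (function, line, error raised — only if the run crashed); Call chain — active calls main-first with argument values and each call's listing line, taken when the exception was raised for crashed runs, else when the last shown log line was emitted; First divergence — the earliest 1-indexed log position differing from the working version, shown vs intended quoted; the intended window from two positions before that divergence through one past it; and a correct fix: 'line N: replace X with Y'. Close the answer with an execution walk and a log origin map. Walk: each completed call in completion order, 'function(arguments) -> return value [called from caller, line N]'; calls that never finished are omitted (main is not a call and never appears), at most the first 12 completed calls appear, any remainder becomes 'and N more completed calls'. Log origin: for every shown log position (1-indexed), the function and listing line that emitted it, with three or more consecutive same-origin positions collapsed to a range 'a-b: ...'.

Answer: the defect is in map_offsets at line 4.
Key observation: At log position 5 the runs split — shown 'hit index None', but the working version logs 'hit index 2'.
Crash: probe_limits, line 11, TypeError.
Call chain: main -> tally_events([2, 5, 1, 7], 1) (called at line 29) -> probe_limits([2, 5, 1, 7], 1) (called at line 21).
First divergence: at position 5 the run shows 'hit index None' where the working version logs 'hit index 2'.
Intended log window:
  3: probe_limits: 4 entries, threshold 1
  4: map_offsets start: n=4 cutoff=1
  5: hit index 2
  6: checkpoint: 0
Execution walk:
  map_offsets([2, 5, 1, 7], 1) -> None  [called from probe_limits, line 9]
Origin of each log line:
  1: from main, line 28
  2: from tally_events, line 20
  3: from probe_limits, line 8
  4: from map_offsets, line 2
  5: from probe_limits, line 10
A correct fix: line 4: replace `samples[base] == base` with `samples[base] == pos`.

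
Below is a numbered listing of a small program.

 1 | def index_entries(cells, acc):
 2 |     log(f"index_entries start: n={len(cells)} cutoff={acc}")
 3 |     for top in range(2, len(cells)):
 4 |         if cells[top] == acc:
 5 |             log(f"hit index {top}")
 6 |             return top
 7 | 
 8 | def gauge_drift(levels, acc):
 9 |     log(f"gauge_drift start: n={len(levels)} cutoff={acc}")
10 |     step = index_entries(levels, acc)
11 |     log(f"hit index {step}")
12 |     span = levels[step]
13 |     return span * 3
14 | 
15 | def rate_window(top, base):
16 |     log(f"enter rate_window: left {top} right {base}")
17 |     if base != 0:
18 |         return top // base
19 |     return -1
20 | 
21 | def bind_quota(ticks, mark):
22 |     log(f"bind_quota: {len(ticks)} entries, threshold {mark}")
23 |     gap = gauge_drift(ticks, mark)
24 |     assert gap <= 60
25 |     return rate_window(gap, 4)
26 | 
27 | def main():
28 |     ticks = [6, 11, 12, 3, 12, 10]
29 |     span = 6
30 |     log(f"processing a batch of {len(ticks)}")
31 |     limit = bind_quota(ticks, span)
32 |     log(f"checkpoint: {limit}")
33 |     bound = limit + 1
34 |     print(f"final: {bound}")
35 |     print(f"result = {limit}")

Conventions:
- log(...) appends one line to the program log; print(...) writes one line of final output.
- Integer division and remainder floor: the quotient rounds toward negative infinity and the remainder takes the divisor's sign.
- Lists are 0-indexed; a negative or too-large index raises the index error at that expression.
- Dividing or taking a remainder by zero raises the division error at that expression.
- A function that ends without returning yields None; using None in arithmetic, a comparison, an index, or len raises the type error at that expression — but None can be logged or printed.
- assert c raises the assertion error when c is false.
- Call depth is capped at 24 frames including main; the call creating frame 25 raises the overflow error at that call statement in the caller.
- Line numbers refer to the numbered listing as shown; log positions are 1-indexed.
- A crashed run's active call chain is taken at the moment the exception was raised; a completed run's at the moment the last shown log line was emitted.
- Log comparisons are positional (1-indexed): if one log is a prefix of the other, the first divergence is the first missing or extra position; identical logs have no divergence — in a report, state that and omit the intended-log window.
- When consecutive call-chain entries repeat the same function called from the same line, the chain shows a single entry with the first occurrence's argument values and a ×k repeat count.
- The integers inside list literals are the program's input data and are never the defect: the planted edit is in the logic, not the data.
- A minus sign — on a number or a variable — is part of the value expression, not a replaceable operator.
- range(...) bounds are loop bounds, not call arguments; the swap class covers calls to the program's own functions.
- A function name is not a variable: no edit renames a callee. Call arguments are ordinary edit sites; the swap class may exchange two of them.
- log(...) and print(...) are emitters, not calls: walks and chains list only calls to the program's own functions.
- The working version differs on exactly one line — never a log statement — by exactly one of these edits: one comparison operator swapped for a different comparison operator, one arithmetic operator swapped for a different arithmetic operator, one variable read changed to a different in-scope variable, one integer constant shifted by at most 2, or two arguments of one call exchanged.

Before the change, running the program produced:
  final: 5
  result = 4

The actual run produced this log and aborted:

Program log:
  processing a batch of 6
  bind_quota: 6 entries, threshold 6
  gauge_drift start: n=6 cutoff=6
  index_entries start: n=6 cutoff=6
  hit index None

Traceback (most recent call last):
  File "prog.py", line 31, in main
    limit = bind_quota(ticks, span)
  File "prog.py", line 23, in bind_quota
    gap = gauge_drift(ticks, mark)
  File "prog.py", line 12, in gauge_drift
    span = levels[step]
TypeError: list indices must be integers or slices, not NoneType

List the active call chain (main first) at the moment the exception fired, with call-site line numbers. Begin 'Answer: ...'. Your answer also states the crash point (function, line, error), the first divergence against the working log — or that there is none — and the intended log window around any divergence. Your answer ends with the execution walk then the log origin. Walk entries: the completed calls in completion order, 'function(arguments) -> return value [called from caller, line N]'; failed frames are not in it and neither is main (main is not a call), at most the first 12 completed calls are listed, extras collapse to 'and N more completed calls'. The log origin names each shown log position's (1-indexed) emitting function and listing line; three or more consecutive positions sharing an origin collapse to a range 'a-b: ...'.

Answer: main -> bind_quota (called at line 31) -> gauge_drift (called at line 23).
Key fact: Log line 5 is where behavior first shows: 'hit index None' appears instead of 'hit index 0'.
Crash: gauge_drift, line 12, TypeError.
First divergence: at position 5 the run shows 'hit index None' where the working version logs 'hit index 0'.
Intended log window:
  3: gauge_drift start: n=6 cutoff=6
  4: index_entries start: n=6 cutoff=6
  5: hit index 0
  6: hit index 0
Execution walk:
  index_entries([6, 11, 12, 3, 12, 10], 6) -> None  [called from gauge_drift, line 10]
Origin of each log line:
  1: from main, line 30
  2: from bind_quota, line 22
  3: from gauge_drift, line 9
  4: from index_entries, line 2
  5: from gauge_drift, line 11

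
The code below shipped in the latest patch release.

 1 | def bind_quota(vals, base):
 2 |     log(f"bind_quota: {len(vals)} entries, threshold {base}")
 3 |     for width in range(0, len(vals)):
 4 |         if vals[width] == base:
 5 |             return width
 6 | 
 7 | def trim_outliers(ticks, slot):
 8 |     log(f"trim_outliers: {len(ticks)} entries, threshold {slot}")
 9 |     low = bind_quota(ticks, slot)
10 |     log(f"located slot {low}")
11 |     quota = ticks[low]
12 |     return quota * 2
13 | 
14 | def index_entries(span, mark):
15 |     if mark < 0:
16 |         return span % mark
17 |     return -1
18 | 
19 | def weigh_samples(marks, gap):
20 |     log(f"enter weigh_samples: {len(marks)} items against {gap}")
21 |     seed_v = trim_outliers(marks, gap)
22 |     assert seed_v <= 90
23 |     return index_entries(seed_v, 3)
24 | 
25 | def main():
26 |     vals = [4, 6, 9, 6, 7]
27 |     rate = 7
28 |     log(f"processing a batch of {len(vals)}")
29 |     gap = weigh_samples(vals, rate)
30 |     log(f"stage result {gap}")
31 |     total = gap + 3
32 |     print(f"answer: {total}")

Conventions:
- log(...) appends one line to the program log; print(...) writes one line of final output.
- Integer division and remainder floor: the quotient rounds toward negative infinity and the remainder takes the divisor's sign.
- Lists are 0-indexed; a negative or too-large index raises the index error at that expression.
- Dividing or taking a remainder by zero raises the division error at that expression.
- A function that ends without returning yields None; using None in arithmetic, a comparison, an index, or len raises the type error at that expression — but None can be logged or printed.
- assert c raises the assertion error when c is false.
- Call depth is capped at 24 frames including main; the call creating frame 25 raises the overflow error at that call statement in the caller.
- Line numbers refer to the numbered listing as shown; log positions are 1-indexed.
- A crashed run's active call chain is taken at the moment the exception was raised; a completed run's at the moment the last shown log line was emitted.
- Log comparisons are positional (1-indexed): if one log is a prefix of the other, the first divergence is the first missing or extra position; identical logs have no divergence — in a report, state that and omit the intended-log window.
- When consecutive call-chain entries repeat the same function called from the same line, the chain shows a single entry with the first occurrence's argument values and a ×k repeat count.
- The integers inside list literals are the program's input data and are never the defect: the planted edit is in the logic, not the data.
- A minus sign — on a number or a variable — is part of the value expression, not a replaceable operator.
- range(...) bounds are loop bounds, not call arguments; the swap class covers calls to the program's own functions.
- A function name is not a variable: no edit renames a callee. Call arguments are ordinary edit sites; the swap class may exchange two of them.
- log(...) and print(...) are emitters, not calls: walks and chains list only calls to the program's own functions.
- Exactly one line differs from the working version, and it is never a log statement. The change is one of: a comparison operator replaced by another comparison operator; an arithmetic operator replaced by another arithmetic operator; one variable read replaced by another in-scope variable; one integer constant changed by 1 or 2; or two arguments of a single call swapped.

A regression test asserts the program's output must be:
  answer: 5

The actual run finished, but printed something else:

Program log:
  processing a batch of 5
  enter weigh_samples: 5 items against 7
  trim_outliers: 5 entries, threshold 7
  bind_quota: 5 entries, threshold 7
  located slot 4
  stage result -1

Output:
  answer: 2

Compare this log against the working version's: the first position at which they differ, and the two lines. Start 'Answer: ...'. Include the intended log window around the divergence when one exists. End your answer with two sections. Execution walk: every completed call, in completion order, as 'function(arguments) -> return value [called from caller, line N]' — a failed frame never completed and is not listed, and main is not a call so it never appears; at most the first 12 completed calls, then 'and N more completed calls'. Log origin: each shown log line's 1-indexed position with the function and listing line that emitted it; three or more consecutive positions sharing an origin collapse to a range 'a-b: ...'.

Answer: at position 6 the run shows 'stage result -1' where the working version logs 'stage result 2'.
Intended log window:
  4: bind_quota: 5 entries, threshold 7
  5: located slot 4
  6: stage result 2
Execution walk:
  bind_quota([4, 6, 9, 6, 7], 7) -> 4  [called from trim_outliers, line 9]
  trim_outliers([4, 6, 9, 6, 7], 7) -> 14  [called from weigh_samples, line 21]
  index_entries(14, 3) -> -1  [called from weigh_samples, line 23]
  weigh_samples([4, 6, 9, 6, 7], 7) -> -1  [called from main, line 29]
Log origin:
  1: from main, line 28
  2: from weigh_samples, line 20
  3: from trim_outliers, line 8
  4: from bind_quota, line 2
  5: from trim_outliers, line 10
  6: from main, line 30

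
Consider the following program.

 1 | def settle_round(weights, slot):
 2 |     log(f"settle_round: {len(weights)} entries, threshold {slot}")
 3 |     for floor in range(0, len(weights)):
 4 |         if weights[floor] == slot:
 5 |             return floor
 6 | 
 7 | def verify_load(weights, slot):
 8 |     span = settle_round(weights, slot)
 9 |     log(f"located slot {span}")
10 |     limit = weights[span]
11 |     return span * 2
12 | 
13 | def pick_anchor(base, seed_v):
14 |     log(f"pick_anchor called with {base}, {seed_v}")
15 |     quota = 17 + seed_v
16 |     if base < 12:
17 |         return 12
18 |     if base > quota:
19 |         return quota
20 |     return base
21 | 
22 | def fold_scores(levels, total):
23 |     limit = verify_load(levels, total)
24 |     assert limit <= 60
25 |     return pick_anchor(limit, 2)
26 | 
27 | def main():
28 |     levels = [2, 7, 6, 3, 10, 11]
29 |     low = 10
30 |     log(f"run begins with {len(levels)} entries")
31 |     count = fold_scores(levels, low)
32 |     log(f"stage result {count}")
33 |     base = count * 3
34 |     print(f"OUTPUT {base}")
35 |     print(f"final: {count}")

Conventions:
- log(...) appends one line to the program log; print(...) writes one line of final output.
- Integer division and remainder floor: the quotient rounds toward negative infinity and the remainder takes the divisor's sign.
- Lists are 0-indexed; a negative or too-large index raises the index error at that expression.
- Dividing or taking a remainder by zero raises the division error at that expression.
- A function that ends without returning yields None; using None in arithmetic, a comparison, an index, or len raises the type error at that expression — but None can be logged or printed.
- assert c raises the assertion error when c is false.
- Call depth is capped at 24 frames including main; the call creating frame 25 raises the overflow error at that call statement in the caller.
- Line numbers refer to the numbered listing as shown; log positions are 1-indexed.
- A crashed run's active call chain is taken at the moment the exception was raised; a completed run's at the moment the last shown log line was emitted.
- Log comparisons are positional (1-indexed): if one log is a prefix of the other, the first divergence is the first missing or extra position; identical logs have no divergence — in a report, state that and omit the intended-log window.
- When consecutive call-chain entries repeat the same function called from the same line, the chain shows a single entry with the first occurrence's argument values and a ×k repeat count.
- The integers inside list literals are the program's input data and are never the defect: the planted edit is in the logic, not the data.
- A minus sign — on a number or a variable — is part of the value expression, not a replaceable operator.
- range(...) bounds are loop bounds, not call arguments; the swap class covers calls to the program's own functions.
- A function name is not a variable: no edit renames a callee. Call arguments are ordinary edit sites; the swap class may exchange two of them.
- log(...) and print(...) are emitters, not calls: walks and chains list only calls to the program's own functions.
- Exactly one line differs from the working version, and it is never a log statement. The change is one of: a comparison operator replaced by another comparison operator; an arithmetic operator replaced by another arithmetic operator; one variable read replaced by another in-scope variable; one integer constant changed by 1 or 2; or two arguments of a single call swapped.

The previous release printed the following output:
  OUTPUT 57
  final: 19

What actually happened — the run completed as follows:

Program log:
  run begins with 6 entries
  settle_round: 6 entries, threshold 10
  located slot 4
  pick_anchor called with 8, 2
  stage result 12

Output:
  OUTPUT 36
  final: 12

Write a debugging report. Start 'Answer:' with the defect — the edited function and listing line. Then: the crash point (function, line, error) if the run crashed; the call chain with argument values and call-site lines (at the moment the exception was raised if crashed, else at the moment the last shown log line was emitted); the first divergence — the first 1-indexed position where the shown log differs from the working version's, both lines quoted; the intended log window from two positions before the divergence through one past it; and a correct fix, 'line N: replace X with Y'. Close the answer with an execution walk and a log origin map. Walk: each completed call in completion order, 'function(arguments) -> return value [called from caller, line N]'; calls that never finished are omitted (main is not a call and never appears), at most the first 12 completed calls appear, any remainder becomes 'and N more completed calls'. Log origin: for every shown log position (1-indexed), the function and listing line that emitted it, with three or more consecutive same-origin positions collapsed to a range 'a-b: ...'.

Answer: the defect is in verify_load at line 11.
The tell: The earliest visible damage is log position 4 — 'pick_anchor called with 8, 2' rather than the intended 'pick_anchor called with 20, 2'.
Call chain: main.
First divergence: position 4 — the shown line 'pick_anchor called with 8, 2' should read 'pick_anchor called with 20, 2'.
Intended log window:
  2: settle_round: 6 entries, threshold 10
  3: located slot 4
  4: pick_anchor called with 20, 2
  5: stage result 19
Execution walk:
  settle_round([2, 7, 6, 3, 10, 11], 10) -> 4  [called from verify_load, line 8]
  verify_load([2, 7, 6, 3, 10, 11], 10) -> 8  [called from fold_scores, line 23]
  pick_anchor(8, 2) -> 12  [called from fold_scores, line 25]
  fold_scores([2, 7, 6, 3, 10, 11], 10) -> 12  [called from main, line 31]
Origin of each log line:
  1: logged in main at line 30
  2: logged in settle_round at line 2
  3: logged in verify_load at line 9
  4: logged in pick_anchor at line 14
  5: logged in main at line 32
A correct fix: line 11: replace `span` with `limit`.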